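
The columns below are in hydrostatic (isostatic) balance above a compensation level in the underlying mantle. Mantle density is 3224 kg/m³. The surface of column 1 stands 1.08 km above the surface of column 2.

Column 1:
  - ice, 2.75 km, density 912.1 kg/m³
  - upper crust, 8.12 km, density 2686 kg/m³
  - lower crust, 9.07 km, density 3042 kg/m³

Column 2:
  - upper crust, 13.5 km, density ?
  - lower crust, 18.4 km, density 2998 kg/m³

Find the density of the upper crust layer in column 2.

2870 kg/m³

Take the compensation level at the base of the deeper column (depth z_c below the surface of column 1) and equate Σ ρ_i t_i down to z_c; mantle fills any gap and the z_c terms cancel.
Column 1: 2.75×912.1 + 8.12×2686 + 9.07×3042 + (z_c − 19.94)×3224
Column 2: 1.08×0 + 13.5×ρ + 18.4×2998 + (z_c − 1.08 − 31.9)×3224
The z_c×3224 term appears on both sides and cancels. Collect the known terms of each column as K = Σ(ρt)_known − 3224 × (depth of known layers): K_1 = 51909.535 − 3224×19.94 = −12377.025; K_2 = 55163.2 − 3224×(1.08 + 31.9) = −51164.32.
Balance: K_1 = K_2 + 13.5×ρ, so ρ = (K_1 − K_2)/13.5 = 38787.3/13.5 = 2870 kg/m³.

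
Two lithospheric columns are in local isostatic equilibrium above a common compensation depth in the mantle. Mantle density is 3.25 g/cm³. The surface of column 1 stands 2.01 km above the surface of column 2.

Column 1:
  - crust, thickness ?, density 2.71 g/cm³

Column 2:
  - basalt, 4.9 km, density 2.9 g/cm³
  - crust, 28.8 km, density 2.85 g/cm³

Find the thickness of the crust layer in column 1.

Take the compensation level at the base of the deeper column (depth z_c below the surface of column 1) and equate Σ ρ_i t_i down to z_c; mantle fills any gap and the z_c terms cancel.
Column 1: x×2.71 + (z_c − 0 − x)×3.25
Column 2: 2.01×0 + 4.9×2.9 + 28.8×2.85 + (z_c − 2.01 − 33.7)×3.25
The z_c×3.25 term appears on both sides and cancels. Collect the known terms of each column as K = Σ(ρt)_known − 3.25 × (depth of known layers): K_1 = 0 − 3.25×0 = 0; K_2 = 96.29 − 3.25×(2.01 + 33.7) = −19.7675.
Balance: K_1 − x×(3.25 − 2.71) = K_2, so x = (K_1 − K_2)/(3.25 − 2.71) = 19.7675/0.54 = 36.6 km.

36.6 km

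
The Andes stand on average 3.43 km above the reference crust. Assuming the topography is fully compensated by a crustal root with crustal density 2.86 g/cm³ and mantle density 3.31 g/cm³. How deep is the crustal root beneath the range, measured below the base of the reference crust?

21.8 km

Balancing pressure at the compensation depth: the weight of the topography is balanced by the buoyancy of the root, ρ_c h = (ρ_m − ρ_c) r.
r = h · ρ_c / (ρ_m − ρ_c) = 3.43 km × 2.86 / (3.31 − 2.86) = 21.8 km.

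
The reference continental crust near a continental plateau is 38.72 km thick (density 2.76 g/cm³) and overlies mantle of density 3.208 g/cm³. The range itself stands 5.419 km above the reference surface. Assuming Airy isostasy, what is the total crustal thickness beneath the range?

Root depth r = h ρ_c / (ρ_m − ρ_c) = 5.419 km × 2.76 / 0.448 = 33.38 km.
Total thickness = T + h + r = 38.72 km + 5.419 km + 33.38 km = 77.5 km.

77.5 km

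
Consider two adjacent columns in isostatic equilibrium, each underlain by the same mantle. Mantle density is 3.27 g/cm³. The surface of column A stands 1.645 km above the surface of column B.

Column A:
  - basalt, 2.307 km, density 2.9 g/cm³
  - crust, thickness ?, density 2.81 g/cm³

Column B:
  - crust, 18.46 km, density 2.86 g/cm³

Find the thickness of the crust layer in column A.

Take the compensation level at the base of the deeper column (depth z_c below the surface of column A) and equate Σ ρ_i t_i down to z_c; mantle fills any gap and the z_c terms cancel.
Column A: 2.307×2.9 + x×2.81 + (z_c − 2.307 − x)×3.27
Column B: 1.645×0 + 18.46×2.86 + (z_c − 1.645 − 18.46)×3.27
The z_c×3.27 term appears on both sides and cancels. Collect the known terms of each column as K = Σ(ρt)_known − 3.27 × (depth of known layers): K_A = 6.6903 − 3.27×2.307 = −0.85359; K_B = 52.7956 − 3.27×(1.645 + 18.46) = −12.94775.
Balance: K_A − x×(3.27 − 2.81) = K_B, so x = (K_A − K_B)/(3.27 − 2.81) = 12.0942/0.46 = 26.3 km.

26.3 km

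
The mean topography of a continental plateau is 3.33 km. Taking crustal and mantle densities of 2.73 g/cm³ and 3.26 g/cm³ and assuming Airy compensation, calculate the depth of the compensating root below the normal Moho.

17.2 km

For local isostatic compensation: the weight of the topography is balanced by the buoyancy of the root, ρ_c h = (ρ_m − ρ_c) r.
r = h · ρ_c / (ρ_m − ρ_c) = 3.33 km × 2.73 / (3.26 − 2.73) = 17.2 km.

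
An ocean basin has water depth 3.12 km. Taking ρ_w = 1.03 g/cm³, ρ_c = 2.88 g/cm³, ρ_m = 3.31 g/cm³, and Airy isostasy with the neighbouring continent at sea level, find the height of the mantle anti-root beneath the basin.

13.4 km

For local isostatic compensation: replacing crust with seawater at the top is compensated by replacing crust with mantle at the base: d (ρ_c − ρ_w) = a (ρ_m − ρ_c).
a = d (ρ_c − ρ_w)/(ρ_m − ρ_c) = 3.12 km × 1.85/0.43 = 13.4 km.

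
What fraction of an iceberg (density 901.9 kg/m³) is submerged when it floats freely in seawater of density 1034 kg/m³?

0.872

Submerged fraction = ρ_obj/ρ_fluid = 901.9/1034 = 0.872.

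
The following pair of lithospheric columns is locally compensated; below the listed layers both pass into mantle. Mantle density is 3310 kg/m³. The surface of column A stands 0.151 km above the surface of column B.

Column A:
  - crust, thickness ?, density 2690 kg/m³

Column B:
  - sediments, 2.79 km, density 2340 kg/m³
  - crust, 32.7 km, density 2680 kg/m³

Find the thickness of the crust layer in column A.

38.4 km

Take the compensation level at the base of the deeper column (depth z_c below the surface of column A) and equate Σ ρ_i t_i down to z_c; mantle fills any gap and the z_c terms cancel.
Column A: x×2690 + (z_c − 0 − x)×3310
Column B: 0.151×0 + 2.79×2340 + 32.7×2680 + (z_c − 0.151 − 35.49)×3310
The z_c×3310 term appears on both sides and cancels. Collect the known terms of each column as K = Σ(ρt)_known − 3310 × (depth of known layers): K_A = 0 − 3310×0 = 0; K_B = 94164.6 − 3310×(0.151 + 35.49) = −23807.11.
Balance: K_A − x×(3310 − 2690) = K_B, so x = (K_A − K_B)/(3310 − 2690) = 23807.1/620 = 38.4 km.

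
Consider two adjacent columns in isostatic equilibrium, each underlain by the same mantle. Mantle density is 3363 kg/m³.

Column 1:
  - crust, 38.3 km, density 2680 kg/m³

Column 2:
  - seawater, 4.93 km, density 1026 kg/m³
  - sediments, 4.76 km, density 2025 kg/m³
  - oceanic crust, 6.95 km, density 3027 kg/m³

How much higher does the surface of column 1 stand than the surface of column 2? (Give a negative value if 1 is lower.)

1.76 km

For any compensation level in the mantle, the mantle terms cancel and isostasy reduces to e = (Σt_1 − Σt_2) − (Σ(ρt)_1 − Σ(ρt)_2) / ρ_m.
Σt_1 = 38.3 km; Σt_2 = 16.64 km; Σ(ρt)_1 = 102644; Σ(ρt)_2 = 35734.83 (in km·kg/m³).
e = (38.3 − 16.64) − (102644 − 35734.83) / 3363 = 1.76 km.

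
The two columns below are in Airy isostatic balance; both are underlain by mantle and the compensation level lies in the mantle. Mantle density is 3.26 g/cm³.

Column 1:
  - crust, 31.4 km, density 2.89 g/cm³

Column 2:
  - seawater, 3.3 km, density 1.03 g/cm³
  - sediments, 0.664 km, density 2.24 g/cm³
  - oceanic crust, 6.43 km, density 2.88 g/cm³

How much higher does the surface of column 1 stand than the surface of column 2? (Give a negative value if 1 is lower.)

0.349 km

For any compensation level in the mantle, the mantle terms cancel and isostasy reduces to e = (Σt_1 − Σt_2) − (Σ(ρt)_1 − Σ(ρt)_2) / ρ_m.
Σt_1 = 31.4 km; Σt_2 = 10.394 km; Σ(ρt)_1 = 90.746; Σ(ρt)_2 = 23.40476 (in km·g/cm³).
e = (31.4 − 10.394) − (90.746 − 23.40476) / 3.26 = 0.349 km.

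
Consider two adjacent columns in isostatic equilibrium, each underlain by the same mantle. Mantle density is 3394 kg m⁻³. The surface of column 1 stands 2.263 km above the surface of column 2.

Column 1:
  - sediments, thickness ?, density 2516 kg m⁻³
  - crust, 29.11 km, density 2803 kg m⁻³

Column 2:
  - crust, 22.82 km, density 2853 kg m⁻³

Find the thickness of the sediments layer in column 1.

3.21 km

Take the compensation level at the base of the deeper column (depth z_c below the surface of column 1) and equate Σ ρ_i t_i down to z_c; mantle fills any gap and the z_c terms cancel.
Column 1: x×2516 + 29.11×2803 + (z_c − 29.11 − x)×3394
Column 2: 2.263×0 + 22.82×2853 + (z_c − 2.263 − 22.82)×3394
The z_c×3394 term appears on both sides and cancels. Collect the known terms of each column as K = Σ(ρt)_known − 3394 × (depth of known layers): K_1 = 81595.33 − 3394×29.11 = −17204.01; K_2 = 65105.46 − 3394×(2.263 + 22.82) = −20026.242.
Balance: K_1 − x×(3394 − 2516) = K_2, so x = (K_1 − K_2)/(3394 − 2516) = 2822.23/878 = 3.21 km.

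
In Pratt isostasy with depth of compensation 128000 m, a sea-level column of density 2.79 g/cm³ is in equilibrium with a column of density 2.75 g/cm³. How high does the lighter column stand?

1860 m

ρ_ref D = ρ (D + h) → h = D (ρ_ref − ρ)/ρ.
h = 128000 m × (2.79 − 2.75)/2.75 = 1860 m.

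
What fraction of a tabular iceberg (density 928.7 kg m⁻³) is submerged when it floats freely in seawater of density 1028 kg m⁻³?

Submerged fraction = ρ_obj/ρ_fluid = 928.7/1028 = 0.903.

0.903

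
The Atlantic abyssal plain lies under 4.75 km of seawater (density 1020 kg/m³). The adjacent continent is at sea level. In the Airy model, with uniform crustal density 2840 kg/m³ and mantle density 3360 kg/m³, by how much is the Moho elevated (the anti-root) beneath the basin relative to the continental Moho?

In Airy isostatic equilibrium: replacing crust with seawater at the top is compensated by replacing crust with mantle at the base: d (ρ_c − ρ_w) = a (ρ_m − ρ_c).
a = d (ρ_c − ρ_w)/(ρ_m − ρ_c) = 4.75 km × 1820/520 = 16.6 km.

16.6 km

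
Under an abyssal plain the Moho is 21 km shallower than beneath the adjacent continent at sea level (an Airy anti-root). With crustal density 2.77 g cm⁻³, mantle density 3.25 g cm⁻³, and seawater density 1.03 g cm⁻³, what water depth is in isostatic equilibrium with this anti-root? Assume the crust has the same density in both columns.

5.79 km

Replacing a thickness d of crust by seawater at the top must be balanced by replacing crust with mantle at the base: d (ρ_c − ρ_w) = a (ρ_m − ρ_c).
d = a (ρ_m − ρ_c)/(ρ_c − ρ_w) = 21 km × 0.48/1.74 = 5.79 km.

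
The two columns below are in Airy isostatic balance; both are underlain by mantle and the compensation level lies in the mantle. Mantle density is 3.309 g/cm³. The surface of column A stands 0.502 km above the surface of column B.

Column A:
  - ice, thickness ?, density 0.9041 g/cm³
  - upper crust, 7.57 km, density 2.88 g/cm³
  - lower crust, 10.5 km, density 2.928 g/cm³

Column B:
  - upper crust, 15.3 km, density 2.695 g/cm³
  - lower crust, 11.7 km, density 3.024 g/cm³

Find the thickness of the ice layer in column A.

Take the compensation level at the base of the deeper column (depth z_c below the surface of column A) and equate Σ ρ_i t_i down to z_c; mantle fills any gap and the z_c terms cancel.
Column A: x×0.9041 + 7.57×2.88 + 10.5×2.928 + (z_c − 18.07 − x)×3.309
Column B: 0.502×0 + 15.3×2.695 + 11.7×3.024 + (z_c − 0.502 − 27)×3.309
The z_c×3.309 term appears on both sides and cancels. Collect the known terms of each column as K = Σ(ρt)_known − 3.309 × (depth of known layers): K_A = 52.5456 − 3.309×18.07 = −7.24803; K_B = 76.6143 − 3.309×(0.502 + 27) = −14.389818.
Balance: K_A − x×(3.309 − 0.9041) = K_B, so x = (K_A − K_B)/(3.309 − 0.9041) = 7.14179/2.4049 = 2.97 km.

2.97 km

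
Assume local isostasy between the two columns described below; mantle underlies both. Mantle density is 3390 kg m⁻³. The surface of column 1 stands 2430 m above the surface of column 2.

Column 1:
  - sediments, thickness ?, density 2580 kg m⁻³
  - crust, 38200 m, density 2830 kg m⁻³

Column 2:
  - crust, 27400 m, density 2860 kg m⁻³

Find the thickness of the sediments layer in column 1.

Take the compensation level at the base of the deeper column (depth z_c below the surface of column 1) and equate Σ ρ_i t_i down to z_c; mantle fills any gap and the z_c terms cancel.
Column 1: x×2580 + 38200×2830 + (z_c − 38200 − x)×3390
Column 2: 2430×0 + 27400×2860 + (z_c − 2430 − 27400)×3390
The z_c×3390 term appears on both sides and cancels. Collect the known terms of each column as K = Σ(ρt)_known − 3390 × (depth of known layers): K_1 = 108106000 − 3390×38200 = −21392000; K_2 = 78364000 − 3390×(2430 + 27400) = −22759700.
Balance: K_1 − x×(3390 − 2580) = K_2, so x = (K_1 − K_2)/(3390 − 2580) = 1367700/810 = 1690 m.

1690 m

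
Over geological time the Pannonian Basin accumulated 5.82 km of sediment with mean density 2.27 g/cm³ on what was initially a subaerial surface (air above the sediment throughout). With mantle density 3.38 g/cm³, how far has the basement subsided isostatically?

Subaerial load: s = t ρ_sed / ρ_m = 5.82 km × 2.27/3.38 = 3.91 km.

3.91 km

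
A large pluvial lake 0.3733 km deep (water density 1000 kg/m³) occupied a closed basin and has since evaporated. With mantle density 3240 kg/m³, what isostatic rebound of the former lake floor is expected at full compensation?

u = d ρ_w/ρ_m = 0.3733 km × 1000/3240 = 0.115 km.

0.115 km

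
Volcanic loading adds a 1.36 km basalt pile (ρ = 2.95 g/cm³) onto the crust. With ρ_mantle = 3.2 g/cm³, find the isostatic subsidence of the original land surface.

Subaerial loading: s = t ρ_load / ρ_m.
s = 1.36 km × 2.95/3.2 = 1.25 km.

1.25 km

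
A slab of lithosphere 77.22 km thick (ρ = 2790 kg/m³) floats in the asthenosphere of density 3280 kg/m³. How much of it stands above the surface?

11.5 km

Floating equilibrium: submerged depth d = t ρ_obj/ρ_fluid = 77.22 km × 2790/3280 = 65.68 km.
Freeboard = t − d = 77.22 km − 65.68 km = 11.5 km.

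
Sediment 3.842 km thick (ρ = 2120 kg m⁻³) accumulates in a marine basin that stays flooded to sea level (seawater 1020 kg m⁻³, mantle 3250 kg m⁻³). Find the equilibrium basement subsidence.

1.9 km

Submarine loading: the sediment displaces seawater, and the subsidence is in turn flooded, so s (ρ_m − ρ_w) = t (ρ_sed − ρ_w).
s = 3.842 km × (2120 − 1020) / (3250 − 1020) = 1.9 km.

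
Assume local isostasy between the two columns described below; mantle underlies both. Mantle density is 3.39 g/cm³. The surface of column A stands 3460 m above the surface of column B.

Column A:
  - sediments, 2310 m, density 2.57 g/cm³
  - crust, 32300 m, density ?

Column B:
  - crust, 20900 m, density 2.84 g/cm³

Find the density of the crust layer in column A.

Take the compensation level at the base of the deeper column (depth z_c below the surface of column A) and equate Σ ρ_i t_i down to z_c; mantle fills any gap and the z_c terms cancel.
Column A: 2310×2.57 + 32300×ρ + (z_c − 34610)×3.39
Column B: 3460×0 + 20900×2.84 + (z_c − 3460 − 20900)×3.39
The z_c×3.39 term appears on both sides and cancels. Collect the known terms of each column as K = Σ(ρt)_known − 3.39 × (depth of known layers): K_A = 5936.7 − 3.39×34610 = −111391.2; K_B = 59356 − 3.39×(3460 + 20900) = −23224.4.
Balance: K_A + 32300×ρ = K_B, so ρ = (K_B − K_A)/32300 = 88166.8/32300 = 2.73 g/cm³.

2.73 g/cm³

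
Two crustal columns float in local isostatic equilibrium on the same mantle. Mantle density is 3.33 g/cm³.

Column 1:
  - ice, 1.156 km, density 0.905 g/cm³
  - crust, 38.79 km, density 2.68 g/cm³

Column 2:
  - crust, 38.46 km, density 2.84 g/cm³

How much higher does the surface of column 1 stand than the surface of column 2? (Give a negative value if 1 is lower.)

For any compensation level in the mantle, the mantle terms cancel and isostasy reduces to e = (Σt_1 − Σt_2) − (Σ(ρt)_1 − Σ(ρt)_2) / ρ_m.
Σt_1 = 39.946 km; Σt_2 = 38.46 km; Σ(ρt)_1 = 105.00338; Σ(ρt)_2 = 109.2264 (in km·g/cm³).
e = (39.946 − 38.46) − (105.00338 − 109.2264) / 3.33 = 2.75 km.

2.75 km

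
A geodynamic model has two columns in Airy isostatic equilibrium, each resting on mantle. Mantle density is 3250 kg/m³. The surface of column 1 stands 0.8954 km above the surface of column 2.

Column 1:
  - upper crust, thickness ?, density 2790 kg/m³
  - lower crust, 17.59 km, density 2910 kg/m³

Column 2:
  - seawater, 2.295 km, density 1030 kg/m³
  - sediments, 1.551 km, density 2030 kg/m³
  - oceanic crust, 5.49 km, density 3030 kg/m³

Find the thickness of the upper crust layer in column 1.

11.1 km

Take the compensation level at the base of the deeper column (depth z_c below the surface of column 1) and equate Σ ρ_i t_i down to z_c; mantle fills any gap and the z_c terms cancel.
Column 1: x×2790 + 17.59×2910 + (z_c − 17.59 − x)×3250
Column 2: 0.8954×0 + 2.295×1030 + 1.551×2030 + 5.49×3030 + (z_c − 0.8954 − 9.336)×3250
The z_c×3250 term appears on both sides and cancels. Collect the known terms of each column as K = Σ(ρt)_known − 3250 × (depth of known layers): K_1 = 51186.9 − 3250×17.59 = −5980.6; K_2 = 22147.08 − 3250×(0.8954 + 9.336) = −11104.97.
Balance: K_1 − x×(3250 − 2790) = K_2, so x = (K_1 − K_2)/(3250 − 2790) = 5124.37/460 = 11.1 km.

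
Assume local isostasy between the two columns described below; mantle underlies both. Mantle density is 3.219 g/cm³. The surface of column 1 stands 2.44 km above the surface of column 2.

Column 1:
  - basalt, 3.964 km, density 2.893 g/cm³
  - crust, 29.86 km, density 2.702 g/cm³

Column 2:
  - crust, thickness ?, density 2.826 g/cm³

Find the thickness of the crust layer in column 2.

22.6 km

Take the compensation level at the base of the deeper column (depth z_c below the surface of column 1) and equate Σ ρ_i t_i down to z_c; mantle fills any gap and the z_c terms cancel.
Column 1: 3.964×2.893 + 29.86×2.702 + (z_c − 33.824)×3.219
Column 2: 2.44×0 + x×2.826 + (z_c − 2.44 − 0 − x)×3.219
The z_c×3.219 term appears on both sides and cancels. Collect the known terms of each column as K = Σ(ρt)_known − 3.219 × (depth of known layers): K_1 = 92.149572 − 3.219×33.824 = −16.729884; K_2 = 0 − 3.219×(2.44 + 0) = −7.85436.
Balance: K_1 = K_2 − x×(3.219 − 2.826), so x = (K_2 − K_1)/(3.219 − 2.826) = 8.87552/0.393 = 22.6 km.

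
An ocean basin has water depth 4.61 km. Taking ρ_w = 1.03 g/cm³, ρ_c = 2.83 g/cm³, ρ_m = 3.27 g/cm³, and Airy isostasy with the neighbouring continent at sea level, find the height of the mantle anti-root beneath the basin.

18.9 km

Equating mass per unit area of the two columns: replacing crust with seawater at the top is compensated by replacing crust with mantle at the base: d (ρ_c − ρ_w) = a (ρ_m − ρ_c).
a = d (ρ_c − ρ_w)/(ρ_m − ρ_c) = 4.61 km × 1.8/0.44 = 18.9 km.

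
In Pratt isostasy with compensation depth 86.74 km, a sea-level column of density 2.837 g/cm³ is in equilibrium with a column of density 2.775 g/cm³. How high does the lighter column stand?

ρ_ref D = ρ (D + h) → h = D (ρ_ref − ρ)/ρ.
h = 86.74 km × (2.837 − 2.775)/2.775 = 1.94 km.

1.94 km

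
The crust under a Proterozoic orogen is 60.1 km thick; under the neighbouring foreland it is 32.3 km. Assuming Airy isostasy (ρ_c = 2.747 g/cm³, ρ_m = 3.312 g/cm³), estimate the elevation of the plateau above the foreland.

Excess crust Δ = 60.1 km − 32.3 km = 27.8 km, split between elevation h and root r with h + r = Δ.
Airy balance ρ_c h = (ρ_m − ρ_c) r gives r = h ρ_c/(ρ_m − ρ_c), so h (1 + ρ_c/(ρ_m − ρ_c)) = Δ, i.e. h = Δ (ρ_m − ρ_c)/ρ_m.
h = 27.8 km × 0.565/3.312 = 4.74 km.

4.74 km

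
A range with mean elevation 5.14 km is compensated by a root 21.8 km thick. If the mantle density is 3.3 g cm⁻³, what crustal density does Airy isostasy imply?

2.67 g cm⁻³

ρ_c h = (ρ_m − ρ_c) r → ρ_c (h + r) = ρ_m r → ρ_c = ρ_m r / (h + r).
ρ_c = 3.3 × 21.8 km / (5.14 km + 21.8 km) = 2.67 g cm⁻³.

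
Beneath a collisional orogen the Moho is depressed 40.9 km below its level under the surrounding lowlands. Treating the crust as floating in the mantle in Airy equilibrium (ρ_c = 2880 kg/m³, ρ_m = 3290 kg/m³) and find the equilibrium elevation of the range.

Balancing pressure at the compensation depth: ρ_c h = (ρ_m − ρ_c) r.
h = r (ρ_m − ρ_c) / ρ_c = 40.9 km × (3290 − 2880) / 2880 = 5.82 km.

5.82 km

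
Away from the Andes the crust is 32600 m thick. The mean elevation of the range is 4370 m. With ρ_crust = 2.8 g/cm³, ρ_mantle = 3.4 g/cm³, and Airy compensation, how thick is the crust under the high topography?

Root depth r = h ρ_c / (ρ_m − ρ_c) = 4370 m × 2.8 / 0.6 = 20390 m.
Total thickness = T + h + r = 32600 m + 4370 m + 20390 m = 57400 m.

57400 m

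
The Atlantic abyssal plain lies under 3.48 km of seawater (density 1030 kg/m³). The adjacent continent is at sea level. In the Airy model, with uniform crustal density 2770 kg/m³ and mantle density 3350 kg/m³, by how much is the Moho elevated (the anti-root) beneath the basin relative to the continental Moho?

Isostatic balance requires: replacing crust with seawater at the top is compensated by replacing crust with mantle at the base: d (ρ_c − ρ_w) = a (ρ_m − ρ_c).
a = d (ρ_c − ρ_w)/(ρ_m − ρ_c) = 3.48 km × 1740/580 = 10.4 km.

10.4 km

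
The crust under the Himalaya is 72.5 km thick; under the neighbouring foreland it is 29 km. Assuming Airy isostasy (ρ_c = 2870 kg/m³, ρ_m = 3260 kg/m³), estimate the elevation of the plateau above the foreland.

5.2 km

Excess crust Δ = 72.5 km − 29 km = 43.5 km, split between elevation h and root r with h + r = Δ.
Airy balance ρ_c h = (ρ_m − ρ_c) r gives r = h ρ_c/(ρ_m − ρ_c), so h (1 + ρ_c/(ρ_m − ρ_c)) = Δ, i.e. h = Δ (ρ_m − ρ_c)/ρ_m.
h = 43.5 km × 390/3260 = 5.2 km.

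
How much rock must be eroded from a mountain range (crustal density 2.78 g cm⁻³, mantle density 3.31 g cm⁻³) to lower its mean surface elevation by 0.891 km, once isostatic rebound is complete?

Net drop Δ = e − u = e − e ρ_c/ρ_m = e (ρ_m − ρ_c)/ρ_m.
e = Δ ρ_m/(ρ_m − ρ_c) = 0.891 km × 3.31/0.53 = 5.56 km.

5.56 km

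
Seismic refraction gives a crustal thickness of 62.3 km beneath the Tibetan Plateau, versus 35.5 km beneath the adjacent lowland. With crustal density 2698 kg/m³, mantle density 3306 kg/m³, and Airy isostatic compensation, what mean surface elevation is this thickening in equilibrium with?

4.93 km

Excess crust Δ = 62.3 km − 35.5 km = 26.8 km, split between elevation h and root r with h + r = Δ.
Airy balance ρ_c h = (ρ_m − ρ_c) r gives r = h ρ_c/(ρ_m − ρ_c), so h (1 + ρ_c/(ρ_m − ρ_c)) = Δ, i.e. h = Δ (ρ_m − ρ_c)/ρ_m.
h = 26.8 km × 608/3306 = 4.93 km.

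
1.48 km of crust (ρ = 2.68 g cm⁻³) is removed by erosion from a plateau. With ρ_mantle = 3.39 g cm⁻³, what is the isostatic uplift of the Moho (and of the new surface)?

Unloading: uplift u = e ρ_c/ρ_m = 1.48 km × 2.68/3.39 = 1.17 km.

1.17 km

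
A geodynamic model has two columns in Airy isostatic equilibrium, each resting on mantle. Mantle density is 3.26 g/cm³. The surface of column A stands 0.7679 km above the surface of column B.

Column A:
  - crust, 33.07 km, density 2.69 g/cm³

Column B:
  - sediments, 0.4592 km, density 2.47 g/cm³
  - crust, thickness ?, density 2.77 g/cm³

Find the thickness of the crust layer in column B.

Take the compensation level at the base of the deeper column (depth z_c below the surface of column A) and equate Σ ρ_i t_i down to z_c; mantle fills any gap and the z_c terms cancel.
Column A: 33.07×2.69 + (z_c − 33.07)×3.26
Column B: 0.7679×0 + 0.4592×2.47 + x×2.77 + (z_c − 0.7679 − 0.4592 − x)×3.26
The z_c×3.26 term appears on both sides and cancels. Collect the known terms of each column as K = Σ(ρt)_known − 3.26 × (depth of known layers): K_A = 88.9583 − 3.26×33.07 = −18.8499; K_B = 1.134224 − 3.26×(0.7679 + 0.4592) = −2.866122.
Balance: K_A = K_B − x×(3.26 − 2.77), so x = (K_B − K_A)/(3.26 − 2.77) = 15.9838/0.49 = 32.6 km.

32.6 km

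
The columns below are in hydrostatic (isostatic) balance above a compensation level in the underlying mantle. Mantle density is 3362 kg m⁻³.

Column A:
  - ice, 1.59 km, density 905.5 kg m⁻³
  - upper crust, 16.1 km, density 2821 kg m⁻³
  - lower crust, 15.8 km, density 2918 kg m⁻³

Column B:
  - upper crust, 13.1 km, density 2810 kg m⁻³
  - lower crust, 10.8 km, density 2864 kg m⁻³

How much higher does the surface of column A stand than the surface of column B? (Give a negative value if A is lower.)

For any compensation level in the mantle, the mantle terms cancel and isostasy reduces to e = (Σt_A − Σt_B) − (Σ(ρt)_A − Σ(ρt)_B) / ρ_m.
Σt_A = 33.49 km; Σt_B = 23.9 km; Σ(ρt)_A = 92962.245; Σ(ρt)_B = 67742.2 (in km·kg m⁻³).
e = (33.49 − 23.9) − (92962.245 − 67742.2) / 3362 = 2.09 km.

2.09 km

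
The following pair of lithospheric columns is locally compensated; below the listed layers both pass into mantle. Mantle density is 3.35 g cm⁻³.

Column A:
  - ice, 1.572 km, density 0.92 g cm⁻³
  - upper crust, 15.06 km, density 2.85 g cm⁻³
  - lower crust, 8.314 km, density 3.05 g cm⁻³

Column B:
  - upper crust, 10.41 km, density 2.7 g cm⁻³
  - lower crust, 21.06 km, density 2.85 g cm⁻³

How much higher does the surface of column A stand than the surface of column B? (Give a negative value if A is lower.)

For any compensation level in the mantle, the mantle terms cancel and isostasy reduces to e = (Σt_A − Σt_B) − (Σ(ρt)_A − Σ(ρt)_B) / ρ_m.
Σt_A = 24.946 km; Σt_B = 31.47 km; Σ(ρt)_A = 69.72494; Σ(ρt)_B = 88.128 (in km·g cm⁻³).
e = (24.946 − 31.47) − (69.72494 − 88.128) / 3.35 = −1.03 km.

−1.03 km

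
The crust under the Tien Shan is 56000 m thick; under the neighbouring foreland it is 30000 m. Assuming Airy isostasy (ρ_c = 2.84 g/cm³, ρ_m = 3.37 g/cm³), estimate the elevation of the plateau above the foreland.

Excess crust Δ = 56000 m − 30000 m = 26000 m, split between elevation h and root r with h + r = Δ.
Airy balance ρ_c h = (ρ_m − ρ_c) r gives r = h ρ_c/(ρ_m − ρ_c), so h (1 + ρ_c/(ρ_m − ρ_c)) = Δ, i.e. h = Δ (ρ_m − ρ_c)/ρ_m.
h = 26000 m × 0.53/3.37 = 4090 m.

4090 m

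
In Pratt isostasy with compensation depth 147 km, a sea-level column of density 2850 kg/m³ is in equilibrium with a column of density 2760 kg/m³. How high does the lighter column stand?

ρ_ref D = ρ (D + h) → h = D (ρ_ref − ρ)/ρ.
h = 147 km × (2850 − 2760)/2760 = 4.79 km.

4.79 km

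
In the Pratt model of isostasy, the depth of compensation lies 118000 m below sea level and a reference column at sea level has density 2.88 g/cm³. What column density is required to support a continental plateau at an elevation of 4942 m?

Pratt balance: ρ_ref D = ρ (D + h).
ρ = ρ_ref D/(D + h) = 2.88 × 118000 m/(118000 m + 4942 m) = 2.76 g/cm³.

2.76 g/cm³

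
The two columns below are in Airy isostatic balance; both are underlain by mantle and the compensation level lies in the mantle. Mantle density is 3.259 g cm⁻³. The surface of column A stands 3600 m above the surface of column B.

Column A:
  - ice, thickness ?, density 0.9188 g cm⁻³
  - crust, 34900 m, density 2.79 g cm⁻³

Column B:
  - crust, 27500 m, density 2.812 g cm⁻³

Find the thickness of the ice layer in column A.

3270 m

Take the compensation level at the base of the deeper column (depth z_c below the surface of column A) and equate Σ ρ_i t_i down to z_c; mantle fills any gap and the z_c terms cancel.
Column A: x×0.9188 + 34900×2.79 + (z_c − 34900 − x)×3.259
Column B: 3600×0 + 27500×2.812 + (z_c − 3600 − 27500)×3.259
The z_c×3.259 term appears on both sides and cancels. Collect the known terms of each column as K = Σ(ρt)_known − 3.259 × (depth of known layers): K_A = 97371 − 3.259×34900 = −16368.1; K_B = 77330 − 3.259×(3600 + 27500) = −24024.9.
Balance: K_A − x×(3.259 − 0.9188) = K_B, so x = (K_A − K_B)/(3.259 − 0.9188) = 7656.8/2.3402 = 3270 m.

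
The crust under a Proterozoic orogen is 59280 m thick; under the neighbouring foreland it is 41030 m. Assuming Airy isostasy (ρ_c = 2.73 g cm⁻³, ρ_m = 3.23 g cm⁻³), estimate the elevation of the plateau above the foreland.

2830 m

Excess crust Δ = 59280 m − 41030 m = 18250 m, split between elevation h and root r with h + r = Δ.
Airy balance ρ_c h = (ρ_m − ρ_c) r gives r = h ρ_c/(ρ_m − ρ_c), so h (1 + ρ_c/(ρ_m − ρ_c)) = Δ, i.e. h = Δ (ρ_m − ρ_c)/ρ_m.
h = 18250 m × 0.5/3.23 = 2830 m.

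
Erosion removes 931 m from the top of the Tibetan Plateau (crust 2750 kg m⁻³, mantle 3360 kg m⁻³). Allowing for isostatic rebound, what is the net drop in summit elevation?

169 m

Rebound u = e ρ_c/ρ_m = 931 m × 2750/3360 = 762 m.
Net surface drop = e − u = 931 m − 762 m = e (ρ_m − ρ_c)/ρ_m = 169 m.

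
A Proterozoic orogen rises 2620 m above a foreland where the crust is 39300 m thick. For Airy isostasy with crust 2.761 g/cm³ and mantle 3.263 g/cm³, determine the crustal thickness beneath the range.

56300 m

Root depth r = h ρ_c / (ρ_m − ρ_c) = 2620 m × 2.761 / 0.502 = 14410 m.
Total thickness = T + h + r = 39300 m + 2620 m + 14410 m = 56300 m.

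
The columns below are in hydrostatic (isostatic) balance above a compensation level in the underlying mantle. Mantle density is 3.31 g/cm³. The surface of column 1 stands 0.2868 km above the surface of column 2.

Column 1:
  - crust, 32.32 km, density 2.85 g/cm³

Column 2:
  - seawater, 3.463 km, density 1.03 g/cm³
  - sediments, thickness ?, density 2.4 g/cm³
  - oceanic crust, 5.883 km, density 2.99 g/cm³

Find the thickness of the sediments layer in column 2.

Take the compensation level at the base of the deeper column (depth z_c below the surface of column 1) and equate Σ ρ_i t_i down to z_c; mantle fills any gap and the z_c terms cancel.
Column 1: 32.32×2.85 + (z_c − 32.32)×3.31
Column 2: 0.2868×0 + 3.463×1.03 + x×2.4 + 5.883×2.99 + (z_c − 0.2868 − 9.346 − x)×3.31
The z_c×3.31 term appears on both sides and cancels. Collect the known terms of each column as K = Σ(ρt)_known − 3.31 × (depth of known layers): K_1 = 92.112 − 3.31×32.32 = −14.8672; K_2 = 21.15706 − 3.31×(0.2868 + 9.346) = −10.727508.
Balance: K_1 = K_2 − x×(3.31 − 2.4), so x = (K_2 − K_1)/(3.31 − 2.4) = 4.13969/0.91 = 4.55 km.

4.55 km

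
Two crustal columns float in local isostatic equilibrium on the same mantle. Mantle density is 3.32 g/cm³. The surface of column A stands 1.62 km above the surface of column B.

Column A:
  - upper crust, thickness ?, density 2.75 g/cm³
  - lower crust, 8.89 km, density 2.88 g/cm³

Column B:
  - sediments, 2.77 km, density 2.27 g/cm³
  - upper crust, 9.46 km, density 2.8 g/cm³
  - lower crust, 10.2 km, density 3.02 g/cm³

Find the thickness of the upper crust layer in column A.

Take the compensation level at the base of the deeper column (depth z_c below the surface of column A) and equate Σ ρ_i t_i down to z_c; mantle fills any gap and the z_c terms cancel.
Column A: x×2.75 + 8.89×2.88 + (z_c − 8.89 − x)×3.32
Column B: 1.62×0 + 2.77×2.27 + 9.46×2.8 + 10.2×3.02 + (z_c − 1.62 − 22.43)×3.32
The z_c×3.32 term appears on both sides and cancels. Collect the known terms of each column as K = Σ(ρt)_known − 3.32 × (depth of known layers): K_A = 25.6032 − 3.32×8.89 = −3.9116; K_B = 63.5799 − 3.32×(1.62 + 22.43) = −16.2661.
Balance: K_A − x×(3.32 − 2.75) = K_B, so x = (K_A − K_B)/(3.32 − 2.75) = 12.3545/0.57 = 21.7 km.

21.7 km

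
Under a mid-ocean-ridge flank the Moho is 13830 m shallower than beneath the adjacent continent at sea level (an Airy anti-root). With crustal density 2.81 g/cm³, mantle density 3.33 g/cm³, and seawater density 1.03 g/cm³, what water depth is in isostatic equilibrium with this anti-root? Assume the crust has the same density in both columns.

4040 m

Replacing a thickness d of crust by seawater at the top must be balanced by replacing crust with mantle at the base: d (ρ_c − ρ_w) = a (ρ_m − ρ_c).
d = a (ρ_m − ρ_c)/(ρ_c − ρ_w) = 13830 m × 0.52/1.78 = 4040 m.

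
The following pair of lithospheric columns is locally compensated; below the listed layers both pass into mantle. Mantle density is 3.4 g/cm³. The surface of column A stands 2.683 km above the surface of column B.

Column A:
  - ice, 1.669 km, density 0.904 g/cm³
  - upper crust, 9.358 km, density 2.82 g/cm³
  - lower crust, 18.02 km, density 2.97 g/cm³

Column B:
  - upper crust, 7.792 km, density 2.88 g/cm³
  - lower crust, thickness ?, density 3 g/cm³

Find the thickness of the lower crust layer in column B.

Take the compensation level at the base of the deeper column (depth z_c below the surface of column A) and equate Σ ρ_i t_i down to z_c; mantle fills any gap and the z_c terms cancel.
Column A: 1.669×0.904 + 9.358×2.82 + 18.02×2.97 + (z_c − 29.047)×3.4
Column B: 2.683×0 + 7.792×2.88 + x×3 + (z_c − 2.683 − 7.792 − x)×3.4
The z_c×3.4 term appears on both sides and cancels. Collect the known terms of each column as K = Σ(ρt)_known − 3.4 × (depth of known layers): K_A = 81.417736 − 3.4×29.047 = −17.342064; K_B = 22.44096 − 3.4×(2.683 + 7.792) = −13.17404.
Balance: K_A = K_B − x×(3.4 − 3), so x = (K_B − K_A)/(3.4 − 3) = 4.16802/0.4 = 10.4 km.

10.4 km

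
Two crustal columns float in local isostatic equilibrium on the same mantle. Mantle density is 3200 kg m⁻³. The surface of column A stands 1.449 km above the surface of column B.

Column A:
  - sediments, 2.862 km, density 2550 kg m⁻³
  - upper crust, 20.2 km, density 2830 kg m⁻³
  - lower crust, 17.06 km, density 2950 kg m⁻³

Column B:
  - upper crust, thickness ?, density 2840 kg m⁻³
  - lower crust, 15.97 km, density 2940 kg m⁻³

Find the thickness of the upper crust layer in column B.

13.4 km

Take the compensation level at the base of the deeper column (depth z_c below the surface of column A) and equate Σ ρ_i t_i down to z_c; mantle fills any gap and the z_c terms cancel.
Column A: 2.862×2550 + 20.2×2830 + 17.06×2950 + (z_c − 40.122)×3200
Column B: 1.449×0 + x×2840 + 15.97×2940 + (z_c − 1.449 − 15.97 − x)×3200
The z_c×3200 term appears on both sides and cancels. Collect the known terms of each column as K = Σ(ρt)_known − 3200 × (depth of known layers): K_A = 114791.1 − 3200×40.122 = −13599.3; K_B = 46951.8 − 3200×(1.449 + 15.97) = −8789.
Balance: K_A = K_B − x×(3200 − 2840), so x = (K_B − K_A)/(3200 − 2840) = 4810.3/360 = 13.4 km.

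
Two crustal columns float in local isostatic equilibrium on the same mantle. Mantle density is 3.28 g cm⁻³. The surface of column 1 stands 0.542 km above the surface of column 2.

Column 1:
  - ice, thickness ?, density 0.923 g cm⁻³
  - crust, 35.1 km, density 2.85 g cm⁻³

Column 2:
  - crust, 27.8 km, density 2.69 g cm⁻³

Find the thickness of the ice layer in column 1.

1.31 km

Take the compensation level at the base of the deeper column (depth z_c below the surface of column 1) and equate Σ ρ_i t_i down to z_c; mantle fills any gap and the z_c terms cancel.
Column 1: x×0.923 + 35.1×2.85 + (z_c − 35.1 − x)×3.28
Column 2: 0.542×0 + 27.8×2.69 + (z_c − 0.542 − 27.8)×3.28
The z_c×3.28 term appears on both sides and cancels. Collect the known terms of each column as K = Σ(ρt)_known − 3.28 × (depth of known layers): K_1 = 100.035 − 3.28×35.1 = −15.093; K_2 = 74.782 − 3.28×(0.542 + 27.8) = −18.17976.
Balance: K_1 − x×(3.28 − 0.923) = K_2, so x = (K_1 − K_2)/(3.28 − 0.923) = 3.08676/2.357 = 1.31 km.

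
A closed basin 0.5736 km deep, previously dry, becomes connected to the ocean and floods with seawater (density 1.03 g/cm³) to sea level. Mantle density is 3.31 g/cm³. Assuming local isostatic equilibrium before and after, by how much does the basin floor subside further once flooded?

After flooding the water column is d + s deep. Its weight must equal the weight of mantle displaced by the extra subsidence s: (d + s) ρ_w = s ρ_m.
s = d ρ_w / (ρ_m − ρ_w) = 0.5736 km × 1.03/(3.31 − 1.03) = 0.259 km.

0.259 km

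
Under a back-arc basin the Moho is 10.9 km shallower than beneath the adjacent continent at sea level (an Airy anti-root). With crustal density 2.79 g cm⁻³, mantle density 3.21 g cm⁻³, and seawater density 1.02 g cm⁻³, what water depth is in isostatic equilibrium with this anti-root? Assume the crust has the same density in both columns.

Replacing a thickness d of crust by seawater at the top must be balanced by replacing crust with mantle at the base: d (ρ_c − ρ_w) = a (ρ_m − ρ_c).
d = a (ρ_m − ρ_c)/(ρ_c − ρ_w) = 10.9 km × 0.42/1.77 = 2.59 km.

2.59 km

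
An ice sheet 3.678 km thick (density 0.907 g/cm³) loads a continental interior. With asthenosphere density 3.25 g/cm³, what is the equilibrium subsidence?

In Airy isostatic equilibrium: the ice load ρ_ice t is balanced by mantle displaced below, ρ_m s.
s = t ρ_ice / ρ_m = 3.678 km × 0.907/3.25 = 1.03 km.

1.03 km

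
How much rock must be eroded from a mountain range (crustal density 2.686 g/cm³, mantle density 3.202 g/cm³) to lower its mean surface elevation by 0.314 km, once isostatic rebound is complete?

Net drop Δ = e − u = e − e ρ_c/ρ_m = e (ρ_m − ρ_c)/ρ_m.
e = Δ ρ_m/(ρ_m − ρ_c) = 0.314 km × 3.202/0.516 = 1.95 km.

1.95 km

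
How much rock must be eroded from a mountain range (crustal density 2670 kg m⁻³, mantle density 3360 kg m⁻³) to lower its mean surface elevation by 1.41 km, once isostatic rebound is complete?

6.87 km

Net drop Δ = e − u = e − e ρ_c/ρ_m = e (ρ_m − ρ_c)/ρ_m.
e = Δ ρ_m/(ρ_m − ρ_c) = 1.41 km × 3360/690 = 6.87 km.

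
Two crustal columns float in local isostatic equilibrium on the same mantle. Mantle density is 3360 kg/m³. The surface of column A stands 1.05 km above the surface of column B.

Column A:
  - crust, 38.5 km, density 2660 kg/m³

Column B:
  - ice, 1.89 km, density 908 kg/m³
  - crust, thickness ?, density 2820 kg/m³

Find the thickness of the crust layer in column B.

Take the compensation level at the base of the deeper column (depth z_c below the surface of column A) and equate Σ ρ_i t_i down to z_c; mantle fills any gap and the z_c terms cancel.
Column A: 38.5×2660 + (z_c − 38.5)×3360
Column B: 1.05×0 + 1.89×908 + x×2820 + (z_c − 1.05 − 1.89 − x)×3360
The z_c×3360 term appears on both sides and cancels. Collect the known terms of each column as K = Σ(ρt)_known − 3360 × (depth of known layers): K_A = 102410 − 3360×38.5 = −26950; K_B = 1716.12 − 3360×(1.05 + 1.89) = −8162.28.
Balance: K_A = K_B − x×(3360 − 2820), so x = (K_B − K_A)/(3360 − 2820) = 18787.7/540 = 34.8 km.

34.8 km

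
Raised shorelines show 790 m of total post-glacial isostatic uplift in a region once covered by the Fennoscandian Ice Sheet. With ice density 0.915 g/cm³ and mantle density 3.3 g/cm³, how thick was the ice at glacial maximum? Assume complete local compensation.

u = t ρ_ice/ρ_m → t = u ρ_m/ρ_ice = 790 m × 3.3/0.915 = 2850 m.

2850 m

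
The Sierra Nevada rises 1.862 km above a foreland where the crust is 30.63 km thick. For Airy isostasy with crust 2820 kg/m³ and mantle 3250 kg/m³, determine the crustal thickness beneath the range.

44.7 km

Root depth r = h ρ_c / (ρ_m − ρ_c) = 1.862 km × 2820 / 430 = 12.21 km.
Total thickness = T + h + r = 30.63 km + 1.862 km + 12.21 km = 44.7 km.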